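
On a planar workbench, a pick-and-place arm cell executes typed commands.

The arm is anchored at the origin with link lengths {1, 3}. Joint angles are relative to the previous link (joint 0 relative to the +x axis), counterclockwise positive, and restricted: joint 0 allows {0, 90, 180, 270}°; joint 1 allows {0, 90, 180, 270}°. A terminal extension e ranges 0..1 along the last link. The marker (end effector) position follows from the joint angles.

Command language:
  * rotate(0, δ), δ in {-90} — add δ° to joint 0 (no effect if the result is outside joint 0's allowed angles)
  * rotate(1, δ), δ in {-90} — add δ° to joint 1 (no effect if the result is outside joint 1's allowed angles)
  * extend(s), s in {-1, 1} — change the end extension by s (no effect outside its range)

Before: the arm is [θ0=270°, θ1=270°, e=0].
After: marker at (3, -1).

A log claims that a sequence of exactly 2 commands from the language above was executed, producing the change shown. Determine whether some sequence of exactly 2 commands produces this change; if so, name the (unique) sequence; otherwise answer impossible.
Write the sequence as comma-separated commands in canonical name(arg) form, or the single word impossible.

rotate(1, -90), rotate(1, -90)

start: [θ0=270°, θ1=270°, e=0]
t=1 rotate(1, -90) ⇒ [θ0=270°, θ1=180°, e=0]
t=2 rotate(1, -90) ⇒ [θ0=270°, θ1=90°, e=0]
no other 2-command option fits: unique.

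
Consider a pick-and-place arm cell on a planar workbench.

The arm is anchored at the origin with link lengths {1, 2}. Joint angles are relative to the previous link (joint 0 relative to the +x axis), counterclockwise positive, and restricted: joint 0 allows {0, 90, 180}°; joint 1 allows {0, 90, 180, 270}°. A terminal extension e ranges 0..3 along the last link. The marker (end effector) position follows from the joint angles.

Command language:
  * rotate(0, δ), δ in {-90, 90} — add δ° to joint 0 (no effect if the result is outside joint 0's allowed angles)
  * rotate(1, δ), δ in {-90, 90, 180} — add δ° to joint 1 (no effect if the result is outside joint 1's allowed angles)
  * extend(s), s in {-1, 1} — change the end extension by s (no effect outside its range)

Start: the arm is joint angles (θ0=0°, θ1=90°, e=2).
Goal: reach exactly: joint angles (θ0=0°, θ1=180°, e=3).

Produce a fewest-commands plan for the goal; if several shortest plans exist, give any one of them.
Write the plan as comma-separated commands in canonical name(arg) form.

extend(1), rotate(1, 90)

initial: joint angles (θ0=0°, θ1=90°, e=2)
t=1 extend(1) ⇒ joint angles (θ0=0°, θ1=90°, e=3)
t=2 rotate(1, 90) ⇒ joint angles (θ0=0°, θ1=180°, e=3)
shorter routes all fall short; 2 is best.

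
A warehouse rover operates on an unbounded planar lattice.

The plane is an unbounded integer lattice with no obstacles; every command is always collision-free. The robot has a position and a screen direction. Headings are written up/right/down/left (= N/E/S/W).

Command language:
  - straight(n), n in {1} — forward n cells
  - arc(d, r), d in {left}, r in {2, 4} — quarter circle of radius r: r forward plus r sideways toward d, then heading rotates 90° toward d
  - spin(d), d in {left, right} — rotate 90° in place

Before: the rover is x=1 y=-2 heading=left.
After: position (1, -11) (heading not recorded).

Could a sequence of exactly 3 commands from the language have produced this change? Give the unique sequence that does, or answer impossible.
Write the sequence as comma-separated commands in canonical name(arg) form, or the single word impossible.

arc(left, 4), straight(1), arc(left, 4)

start: x=1 y=-2 heading=left
1. arc(left, 4) → x=-3 y=-6 heading=down
2. straight(1) → x=-3 y=-7 heading=down
3. arc(left, 4) → x=1 y=-11 heading=right
no rival 3-sequence matches.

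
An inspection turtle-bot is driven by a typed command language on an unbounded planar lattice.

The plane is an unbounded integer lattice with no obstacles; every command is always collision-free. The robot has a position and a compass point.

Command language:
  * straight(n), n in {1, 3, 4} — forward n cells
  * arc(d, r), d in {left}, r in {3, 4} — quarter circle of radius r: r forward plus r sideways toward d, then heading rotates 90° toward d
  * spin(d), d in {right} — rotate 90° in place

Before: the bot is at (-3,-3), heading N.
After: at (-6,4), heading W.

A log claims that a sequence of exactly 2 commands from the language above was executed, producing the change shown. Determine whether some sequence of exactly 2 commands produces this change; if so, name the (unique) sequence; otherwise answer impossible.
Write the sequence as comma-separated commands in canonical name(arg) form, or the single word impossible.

key: order matters: swapping straight(4) and arc(left, 3) lands elsewhere
begin: at (-3,-3), heading N
step 1 (straight(4)): at (-3,1), heading N
step 2 (arc(left, 3)): at (-6,4), heading W
no rival 2-sequence matches.

straight(4), arc(left, 3)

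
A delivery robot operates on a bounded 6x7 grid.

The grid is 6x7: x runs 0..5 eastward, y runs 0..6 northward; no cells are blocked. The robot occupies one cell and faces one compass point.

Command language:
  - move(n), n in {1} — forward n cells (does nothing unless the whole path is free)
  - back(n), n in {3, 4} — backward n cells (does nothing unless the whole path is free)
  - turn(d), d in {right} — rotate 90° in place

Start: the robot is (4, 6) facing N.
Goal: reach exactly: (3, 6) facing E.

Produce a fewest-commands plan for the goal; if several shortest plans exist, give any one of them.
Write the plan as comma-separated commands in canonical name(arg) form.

turn(right), back(3), move(1), move(1)

initial: (4, 6) facing N
[1] after turn(right): (4, 6) facing E
[2] after back(3): (1, 6) facing E
[3] after move(1): (2, 6) facing E
[4] after move(1): (3, 6) facing E
no 3-step plan works, so 4 is optimal.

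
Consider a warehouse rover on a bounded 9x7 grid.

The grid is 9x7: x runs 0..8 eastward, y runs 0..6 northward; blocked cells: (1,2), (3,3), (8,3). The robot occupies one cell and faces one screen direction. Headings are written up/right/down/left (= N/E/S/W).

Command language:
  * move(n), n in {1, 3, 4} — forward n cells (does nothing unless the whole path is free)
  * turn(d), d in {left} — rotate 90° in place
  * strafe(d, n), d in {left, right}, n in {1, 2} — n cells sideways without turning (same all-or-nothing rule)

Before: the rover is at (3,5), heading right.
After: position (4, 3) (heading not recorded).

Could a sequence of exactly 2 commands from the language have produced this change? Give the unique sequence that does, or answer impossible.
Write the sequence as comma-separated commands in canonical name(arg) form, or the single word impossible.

move(1), strafe(right, 2)

key: running strafe(right, 2) before move(1) would end elsewhere — order is forced
begin: at (3,5), heading right
[1] after move(1): at (4,5), heading right
[2] after strafe(right, 2): at (4,3), heading right
no other 2-command option fits: unique.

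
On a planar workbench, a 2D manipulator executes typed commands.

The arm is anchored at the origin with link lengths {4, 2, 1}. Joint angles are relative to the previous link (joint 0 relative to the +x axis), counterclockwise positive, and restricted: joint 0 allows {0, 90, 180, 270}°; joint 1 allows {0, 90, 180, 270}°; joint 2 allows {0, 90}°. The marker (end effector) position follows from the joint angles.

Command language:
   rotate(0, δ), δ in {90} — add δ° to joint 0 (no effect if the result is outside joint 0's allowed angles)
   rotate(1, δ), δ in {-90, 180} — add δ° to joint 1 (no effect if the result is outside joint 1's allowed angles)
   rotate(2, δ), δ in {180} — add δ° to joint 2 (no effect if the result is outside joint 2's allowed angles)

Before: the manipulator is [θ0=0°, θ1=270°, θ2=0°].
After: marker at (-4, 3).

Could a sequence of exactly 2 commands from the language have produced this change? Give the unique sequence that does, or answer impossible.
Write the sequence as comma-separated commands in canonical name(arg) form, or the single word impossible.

initial: [θ0=0°, θ1=270°, θ2=0°]
[1] after rotate(0, 90): [θ0=90°, θ1=270°, θ2=0°]
[2] after rotate(0, 90): [θ0=180°, θ1=270°, θ2=0°]
no rival 2-sequence matches.

rotate(0, 90), rotate(0, 90)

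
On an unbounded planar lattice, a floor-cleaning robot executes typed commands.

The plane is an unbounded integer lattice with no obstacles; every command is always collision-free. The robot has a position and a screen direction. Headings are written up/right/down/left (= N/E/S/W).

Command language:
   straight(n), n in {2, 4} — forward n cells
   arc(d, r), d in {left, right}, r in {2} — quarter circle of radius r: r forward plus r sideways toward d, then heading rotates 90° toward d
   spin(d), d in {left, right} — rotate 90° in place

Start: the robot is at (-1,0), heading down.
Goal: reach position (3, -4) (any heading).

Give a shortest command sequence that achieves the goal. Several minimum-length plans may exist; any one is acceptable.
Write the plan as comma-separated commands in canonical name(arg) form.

initial: at (-1,0), heading down
t=1 arc(left, 2) ⇒ at (1,-2), heading right
t=2 arc(right, 2) ⇒ at (3,-4), heading down
no 1-step plan works, so 2 is optimal.

arc(left, 2), arc(right, 2)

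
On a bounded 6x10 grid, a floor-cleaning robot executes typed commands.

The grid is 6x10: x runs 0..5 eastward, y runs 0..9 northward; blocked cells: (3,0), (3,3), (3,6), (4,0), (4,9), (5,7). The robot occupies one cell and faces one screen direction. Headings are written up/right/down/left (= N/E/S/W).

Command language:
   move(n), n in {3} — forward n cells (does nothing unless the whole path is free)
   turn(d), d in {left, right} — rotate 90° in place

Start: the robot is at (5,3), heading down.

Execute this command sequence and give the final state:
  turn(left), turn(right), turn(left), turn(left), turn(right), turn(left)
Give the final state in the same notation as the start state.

initial: at (5,3), heading down
[1] after turn(left): at (5,3), heading right
[2] after turn(right): at (5,3), heading down
[3] after turn(left): at (5,3), heading right
[4] after turn(left): at (5,3), heading up
[5] after turn(right): at (5,3), heading right
[6] after turn(left): at (5,3), heading up

at (5,3), heading up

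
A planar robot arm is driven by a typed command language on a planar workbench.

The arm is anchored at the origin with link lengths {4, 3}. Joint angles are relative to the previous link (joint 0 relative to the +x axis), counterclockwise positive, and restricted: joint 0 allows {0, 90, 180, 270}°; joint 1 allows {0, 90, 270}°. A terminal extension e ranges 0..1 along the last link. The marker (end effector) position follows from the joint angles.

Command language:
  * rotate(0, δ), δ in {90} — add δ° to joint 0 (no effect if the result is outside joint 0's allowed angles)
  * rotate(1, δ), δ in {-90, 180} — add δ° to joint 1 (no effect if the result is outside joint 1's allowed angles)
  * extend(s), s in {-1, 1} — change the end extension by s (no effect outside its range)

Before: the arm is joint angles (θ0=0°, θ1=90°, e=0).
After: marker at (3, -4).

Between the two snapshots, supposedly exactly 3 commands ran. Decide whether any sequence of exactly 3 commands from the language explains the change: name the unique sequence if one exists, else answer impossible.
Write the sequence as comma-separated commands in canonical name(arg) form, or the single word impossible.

rotate(0, 90), rotate(0, 90), rotate(0, 90)

initial: joint angles (θ0=0°, θ1=90°, e=0)
1. rotate(0, 90) → joint angles (θ0=90°, θ1=90°, e=0)
2. rotate(0, 90) → joint angles (θ0=180°, θ1=90°, e=0)
3. rotate(0, 90) → joint angles (θ0=270°, θ1=90°, e=0)
no rival 3-sequence matches.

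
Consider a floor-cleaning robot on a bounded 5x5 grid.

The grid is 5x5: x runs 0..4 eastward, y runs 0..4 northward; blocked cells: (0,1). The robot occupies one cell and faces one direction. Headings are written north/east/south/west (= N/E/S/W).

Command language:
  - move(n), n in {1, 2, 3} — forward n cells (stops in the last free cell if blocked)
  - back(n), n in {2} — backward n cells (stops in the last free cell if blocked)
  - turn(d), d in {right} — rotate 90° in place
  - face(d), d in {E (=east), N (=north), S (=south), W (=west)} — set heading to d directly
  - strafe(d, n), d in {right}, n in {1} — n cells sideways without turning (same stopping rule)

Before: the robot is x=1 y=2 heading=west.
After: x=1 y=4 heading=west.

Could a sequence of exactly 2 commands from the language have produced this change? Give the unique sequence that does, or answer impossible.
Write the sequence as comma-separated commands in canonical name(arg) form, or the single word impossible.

key: heading stays W — no command in the sequence turns
start: x=1 y=2 heading=west
step 1 (strafe(right, 1)): x=1 y=3 heading=west
step 2 (strafe(right, 1)): x=1 y=4 heading=west
no other 2-command option fits: unique.

strafe(right, 1), strafe(right, 1)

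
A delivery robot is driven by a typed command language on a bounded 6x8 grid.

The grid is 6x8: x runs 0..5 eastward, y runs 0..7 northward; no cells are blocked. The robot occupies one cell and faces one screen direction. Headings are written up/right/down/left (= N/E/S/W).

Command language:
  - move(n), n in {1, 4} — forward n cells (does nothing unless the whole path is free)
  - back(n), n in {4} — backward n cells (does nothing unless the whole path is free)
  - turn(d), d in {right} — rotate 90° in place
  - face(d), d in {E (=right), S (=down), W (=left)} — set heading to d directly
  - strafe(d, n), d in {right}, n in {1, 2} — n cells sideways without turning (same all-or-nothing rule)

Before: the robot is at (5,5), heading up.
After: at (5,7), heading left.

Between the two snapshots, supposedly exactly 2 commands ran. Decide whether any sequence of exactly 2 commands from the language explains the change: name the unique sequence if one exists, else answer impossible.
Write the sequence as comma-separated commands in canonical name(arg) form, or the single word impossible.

face(W), strafe(right, 2)

key: order matters: swapping face(W) and strafe(right, 2) lands elsewhere
from: at (5,5), heading up
step 1 (face(W)): at (5,5), heading left
step 2 (strafe(right, 2)): at (5,7), heading left
all 81 alternatives checked — unique.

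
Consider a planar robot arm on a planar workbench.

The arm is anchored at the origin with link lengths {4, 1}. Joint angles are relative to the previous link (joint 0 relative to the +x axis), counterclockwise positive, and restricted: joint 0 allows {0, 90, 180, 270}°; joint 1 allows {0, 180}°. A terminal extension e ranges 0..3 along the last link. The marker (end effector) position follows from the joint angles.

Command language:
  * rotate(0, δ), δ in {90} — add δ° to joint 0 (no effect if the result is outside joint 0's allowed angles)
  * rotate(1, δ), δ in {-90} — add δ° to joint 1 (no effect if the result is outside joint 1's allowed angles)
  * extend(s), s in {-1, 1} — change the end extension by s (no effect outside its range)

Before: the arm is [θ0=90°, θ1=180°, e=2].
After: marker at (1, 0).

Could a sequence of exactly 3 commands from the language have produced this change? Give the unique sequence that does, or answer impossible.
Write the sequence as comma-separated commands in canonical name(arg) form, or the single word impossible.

rotate(0, 90), rotate(0, 90), rotate(0, 90)

from: [θ0=90°, θ1=180°, e=2]
[1] after rotate(0, 90): [θ0=180°, θ1=180°, e=2]
[2] after rotate(0, 90): [θ0=270°, θ1=180°, e=2]
[3] after rotate(0, 90): [θ0=0°, θ1=180°, e=2]
all 64 alternatives checked — unique.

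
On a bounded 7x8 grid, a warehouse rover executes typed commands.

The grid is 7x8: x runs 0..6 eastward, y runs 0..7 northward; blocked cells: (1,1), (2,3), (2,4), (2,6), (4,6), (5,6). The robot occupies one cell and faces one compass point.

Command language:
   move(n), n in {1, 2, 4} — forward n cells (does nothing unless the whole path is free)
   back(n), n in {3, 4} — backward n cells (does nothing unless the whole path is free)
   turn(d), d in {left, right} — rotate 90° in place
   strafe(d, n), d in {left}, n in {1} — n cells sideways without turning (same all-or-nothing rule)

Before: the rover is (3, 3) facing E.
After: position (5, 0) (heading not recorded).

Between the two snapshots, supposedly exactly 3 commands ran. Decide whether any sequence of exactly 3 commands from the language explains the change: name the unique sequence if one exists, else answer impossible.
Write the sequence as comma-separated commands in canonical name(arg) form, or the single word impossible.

key: order matters: swapping move(2) and back(3) lands elsewhere
from: (3, 3) facing E
1. move(2) → (5, 3) facing E
2. turn(left) → (5, 3) facing N
3. back(3) → (5, 0) facing N
uniquely the one of 512 3-step routes that fits.

move(2), turn(left), back(3)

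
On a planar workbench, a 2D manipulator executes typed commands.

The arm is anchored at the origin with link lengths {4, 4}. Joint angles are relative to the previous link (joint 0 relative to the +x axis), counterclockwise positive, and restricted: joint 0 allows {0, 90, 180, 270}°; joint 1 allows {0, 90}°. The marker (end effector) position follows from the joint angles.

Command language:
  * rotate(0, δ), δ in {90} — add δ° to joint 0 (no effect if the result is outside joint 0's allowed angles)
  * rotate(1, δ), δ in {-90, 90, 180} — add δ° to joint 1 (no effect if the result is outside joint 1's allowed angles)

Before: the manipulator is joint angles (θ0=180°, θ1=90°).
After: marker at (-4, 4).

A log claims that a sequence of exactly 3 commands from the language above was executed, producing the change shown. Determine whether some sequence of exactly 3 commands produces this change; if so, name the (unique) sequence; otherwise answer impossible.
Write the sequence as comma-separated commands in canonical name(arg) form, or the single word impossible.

from: joint angles (θ0=180°, θ1=90°)
[1] after rotate(0, 90): joint angles (θ0=270°, θ1=90°)
[2] after rotate(0, 90): joint angles (θ0=0°, θ1=90°)
[3] after rotate(0, 90): joint angles (θ0=90°, θ1=90°)
no other 3-command option fits: unique.

rotate(0, 90), rotate(0, 90), rotate(0, 90)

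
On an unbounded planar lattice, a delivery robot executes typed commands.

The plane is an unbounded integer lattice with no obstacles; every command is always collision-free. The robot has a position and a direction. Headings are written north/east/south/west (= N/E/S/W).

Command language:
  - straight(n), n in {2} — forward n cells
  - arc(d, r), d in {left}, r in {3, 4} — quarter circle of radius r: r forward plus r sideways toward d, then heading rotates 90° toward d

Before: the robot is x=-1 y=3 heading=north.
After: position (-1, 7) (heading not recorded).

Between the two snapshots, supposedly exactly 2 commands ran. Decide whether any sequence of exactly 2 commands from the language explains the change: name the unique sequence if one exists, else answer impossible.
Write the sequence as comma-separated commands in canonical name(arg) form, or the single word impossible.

begin: x=-1 y=3 heading=north
step 1 (straight(2)): x=-1 y=5 heading=north
step 2 (straight(2)): x=-1 y=7 heading=north
uniquely the one of 9 2-step routes that fits.

straight(2), straight(2)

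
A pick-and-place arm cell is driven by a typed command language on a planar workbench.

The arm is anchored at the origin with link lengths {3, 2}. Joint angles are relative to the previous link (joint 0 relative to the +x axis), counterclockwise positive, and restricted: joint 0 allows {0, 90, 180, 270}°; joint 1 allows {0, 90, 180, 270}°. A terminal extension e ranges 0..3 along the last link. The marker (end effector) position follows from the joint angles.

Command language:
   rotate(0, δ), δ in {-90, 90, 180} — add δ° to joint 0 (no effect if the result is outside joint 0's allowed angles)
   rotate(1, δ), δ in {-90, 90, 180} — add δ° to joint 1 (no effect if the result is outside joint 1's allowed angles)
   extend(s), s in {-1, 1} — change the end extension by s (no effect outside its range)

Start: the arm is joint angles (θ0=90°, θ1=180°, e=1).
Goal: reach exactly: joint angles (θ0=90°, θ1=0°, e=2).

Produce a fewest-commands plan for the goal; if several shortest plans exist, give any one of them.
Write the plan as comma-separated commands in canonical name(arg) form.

t0: joint angles (θ0=90°, θ1=180°, e=1)
[1] after extend(1): joint angles (θ0=90°, θ1=180°, e=2)
[2] after rotate(1, 180): joint angles (θ0=90°, θ1=0°, e=2)
shorter routes all fall short; 2 is best.

extend(1), rotate(1, 180)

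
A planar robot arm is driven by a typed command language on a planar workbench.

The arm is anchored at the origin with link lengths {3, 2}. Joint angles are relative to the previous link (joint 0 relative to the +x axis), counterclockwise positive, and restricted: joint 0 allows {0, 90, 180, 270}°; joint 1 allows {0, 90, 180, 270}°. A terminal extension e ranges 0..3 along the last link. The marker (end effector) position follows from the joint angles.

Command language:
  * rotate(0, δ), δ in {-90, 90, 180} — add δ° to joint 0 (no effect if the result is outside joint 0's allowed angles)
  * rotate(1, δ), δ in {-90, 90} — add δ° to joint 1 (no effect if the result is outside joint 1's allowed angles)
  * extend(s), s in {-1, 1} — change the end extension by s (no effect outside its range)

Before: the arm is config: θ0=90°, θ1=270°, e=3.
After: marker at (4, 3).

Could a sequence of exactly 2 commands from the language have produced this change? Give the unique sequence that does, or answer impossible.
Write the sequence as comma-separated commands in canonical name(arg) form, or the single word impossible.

extend(1), extend(-1)

key: running extend(-1) before extend(1) would end elsewhere — order is forced
start: config: θ0=90°, θ1=270°, e=3
1. extend(1) → config: θ0=90°, θ1=270°, e=3
2. extend(-1) → config: θ0=90°, θ1=270°, e=2
no rival 2-sequence matches.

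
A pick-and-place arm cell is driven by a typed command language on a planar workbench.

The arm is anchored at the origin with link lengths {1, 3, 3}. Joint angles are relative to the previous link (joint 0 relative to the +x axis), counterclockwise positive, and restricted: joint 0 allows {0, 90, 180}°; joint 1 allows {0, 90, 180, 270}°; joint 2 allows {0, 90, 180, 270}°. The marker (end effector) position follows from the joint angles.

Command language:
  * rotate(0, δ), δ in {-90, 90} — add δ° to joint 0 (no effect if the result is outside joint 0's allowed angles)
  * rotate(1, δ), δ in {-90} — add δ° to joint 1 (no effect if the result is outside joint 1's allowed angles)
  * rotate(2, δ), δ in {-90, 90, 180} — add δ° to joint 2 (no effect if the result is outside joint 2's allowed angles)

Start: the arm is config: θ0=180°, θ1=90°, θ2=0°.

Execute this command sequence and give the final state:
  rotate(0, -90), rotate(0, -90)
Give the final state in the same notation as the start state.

start: config: θ0=180°, θ1=90°, θ2=0°
t=1 rotate(0, -90) ⇒ config: θ0=90°, θ1=90°, θ2=0°
t=2 rotate(0, -90) ⇒ config: θ0=0°, θ1=90°, θ2=0°

config: θ0=0°, θ1=90°, θ2=0°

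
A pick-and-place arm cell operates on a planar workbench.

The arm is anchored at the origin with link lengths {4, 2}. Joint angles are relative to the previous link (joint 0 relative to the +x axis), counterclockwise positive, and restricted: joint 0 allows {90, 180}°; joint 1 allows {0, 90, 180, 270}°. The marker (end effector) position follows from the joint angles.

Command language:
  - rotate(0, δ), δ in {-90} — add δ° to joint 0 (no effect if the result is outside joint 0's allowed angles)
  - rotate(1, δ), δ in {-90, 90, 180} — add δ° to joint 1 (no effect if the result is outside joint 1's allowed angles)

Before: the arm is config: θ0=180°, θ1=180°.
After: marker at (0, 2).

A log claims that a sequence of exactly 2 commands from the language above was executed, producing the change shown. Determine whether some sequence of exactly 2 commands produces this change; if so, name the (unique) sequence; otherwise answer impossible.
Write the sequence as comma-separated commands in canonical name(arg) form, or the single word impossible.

rotate(0, -90), rotate(0, -90)

from: config: θ0=180°, θ1=180°
[1] after rotate(0, -90): config: θ0=90°, θ1=180°
[2] after rotate(0, -90): config: θ0=90°, θ1=180°
no other 2-command option fits: unique.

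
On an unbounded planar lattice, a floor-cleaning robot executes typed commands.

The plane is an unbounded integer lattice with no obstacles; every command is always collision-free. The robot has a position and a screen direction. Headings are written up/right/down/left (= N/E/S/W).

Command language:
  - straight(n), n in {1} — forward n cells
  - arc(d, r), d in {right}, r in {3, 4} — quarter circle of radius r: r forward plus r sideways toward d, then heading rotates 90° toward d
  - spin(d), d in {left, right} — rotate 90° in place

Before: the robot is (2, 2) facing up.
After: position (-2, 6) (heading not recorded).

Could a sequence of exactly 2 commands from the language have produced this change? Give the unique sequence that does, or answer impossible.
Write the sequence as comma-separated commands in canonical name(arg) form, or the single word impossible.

key: order matters: swapping spin(left) and arc(right, 4) lands elsewhere
initial: (2, 2) facing up
[1] after spin(left): (2, 2) facing left
[2] after arc(right, 4): (-2, 6) facing up
no other 2-command option fits: unique.

spin(left), arc(right, 4)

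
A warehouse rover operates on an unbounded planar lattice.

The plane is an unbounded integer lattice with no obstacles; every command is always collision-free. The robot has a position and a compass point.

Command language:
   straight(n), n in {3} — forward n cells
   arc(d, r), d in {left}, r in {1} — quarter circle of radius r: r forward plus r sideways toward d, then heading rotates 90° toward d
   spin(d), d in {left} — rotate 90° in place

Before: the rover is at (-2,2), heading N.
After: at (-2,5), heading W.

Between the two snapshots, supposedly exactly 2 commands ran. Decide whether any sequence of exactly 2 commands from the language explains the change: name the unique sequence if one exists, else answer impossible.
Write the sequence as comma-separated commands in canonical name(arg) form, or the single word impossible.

key: running spin(left) before straight(3) would end elsewhere — order is forced
initial: at (-2,2), heading N
[1] after straight(3): at (-2,5), heading N
[2] after spin(left): at (-2,5), heading W
uniquely the one of 9 2-step routes that fits.

straight(3), spin(left)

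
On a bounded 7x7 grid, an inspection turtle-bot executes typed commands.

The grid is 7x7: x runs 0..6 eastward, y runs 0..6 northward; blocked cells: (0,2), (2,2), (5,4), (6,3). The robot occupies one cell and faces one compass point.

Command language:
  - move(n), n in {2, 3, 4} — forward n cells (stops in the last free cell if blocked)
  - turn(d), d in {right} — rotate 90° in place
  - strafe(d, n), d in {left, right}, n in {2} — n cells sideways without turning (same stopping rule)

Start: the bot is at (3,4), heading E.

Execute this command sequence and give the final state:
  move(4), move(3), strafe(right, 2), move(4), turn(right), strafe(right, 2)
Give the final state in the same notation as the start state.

at (4,2), heading S

initial: at (3,4), heading E
1. move(4) → at (4,4), heading E
2. move(3) → at (4,4), heading E
3. strafe(right, 2) → at (4,2), heading E
4. move(4) → at (6,2), heading E
5. turn(right) → at (6,2), heading S
6. strafe(right, 2) → at (4,2), heading S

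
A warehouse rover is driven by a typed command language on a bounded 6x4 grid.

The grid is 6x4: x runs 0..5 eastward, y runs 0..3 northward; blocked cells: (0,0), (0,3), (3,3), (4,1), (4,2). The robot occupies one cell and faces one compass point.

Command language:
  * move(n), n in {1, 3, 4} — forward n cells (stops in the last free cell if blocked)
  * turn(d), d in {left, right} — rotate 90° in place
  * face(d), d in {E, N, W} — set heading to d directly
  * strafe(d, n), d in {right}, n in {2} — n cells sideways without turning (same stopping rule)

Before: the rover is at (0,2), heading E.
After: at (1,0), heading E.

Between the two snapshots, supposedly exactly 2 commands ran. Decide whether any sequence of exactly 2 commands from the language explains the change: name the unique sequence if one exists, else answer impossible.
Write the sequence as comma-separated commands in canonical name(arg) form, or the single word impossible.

move(1), strafe(right, 2)

key: running strafe(right, 2) before move(1) would end elsewhere — order is forced
t0: at (0,2), heading E
[1] after move(1): at (1,2), heading E
[2] after strafe(right, 2): at (1,0), heading E
no rival 2-sequence matches.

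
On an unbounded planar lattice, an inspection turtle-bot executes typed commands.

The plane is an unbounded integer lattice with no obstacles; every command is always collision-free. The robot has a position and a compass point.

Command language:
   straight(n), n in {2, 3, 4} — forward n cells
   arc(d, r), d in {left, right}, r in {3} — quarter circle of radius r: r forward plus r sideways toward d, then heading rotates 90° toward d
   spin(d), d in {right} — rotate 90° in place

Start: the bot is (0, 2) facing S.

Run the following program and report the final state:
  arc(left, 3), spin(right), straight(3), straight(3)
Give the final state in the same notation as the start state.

(3, -7) facing S

initial: (0, 2) facing S
t=1 arc(left, 3) ⇒ (3, -1) facing E
t=2 spin(right) ⇒ (3, -1) facing S
t=3 straight(3) ⇒ (3, -4) facing S
t=4 straight(3) ⇒ (3, -7) facing S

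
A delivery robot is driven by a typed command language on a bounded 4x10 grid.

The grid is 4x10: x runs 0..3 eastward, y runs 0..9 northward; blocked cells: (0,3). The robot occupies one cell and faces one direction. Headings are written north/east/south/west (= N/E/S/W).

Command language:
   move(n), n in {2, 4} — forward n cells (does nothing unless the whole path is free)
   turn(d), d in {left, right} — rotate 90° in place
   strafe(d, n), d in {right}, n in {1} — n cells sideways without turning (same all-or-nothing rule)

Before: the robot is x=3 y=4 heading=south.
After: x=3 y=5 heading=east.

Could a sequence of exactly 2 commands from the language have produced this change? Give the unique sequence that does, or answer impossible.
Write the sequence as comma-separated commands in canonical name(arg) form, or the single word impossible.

impossible

checked all 2-command options: none fits.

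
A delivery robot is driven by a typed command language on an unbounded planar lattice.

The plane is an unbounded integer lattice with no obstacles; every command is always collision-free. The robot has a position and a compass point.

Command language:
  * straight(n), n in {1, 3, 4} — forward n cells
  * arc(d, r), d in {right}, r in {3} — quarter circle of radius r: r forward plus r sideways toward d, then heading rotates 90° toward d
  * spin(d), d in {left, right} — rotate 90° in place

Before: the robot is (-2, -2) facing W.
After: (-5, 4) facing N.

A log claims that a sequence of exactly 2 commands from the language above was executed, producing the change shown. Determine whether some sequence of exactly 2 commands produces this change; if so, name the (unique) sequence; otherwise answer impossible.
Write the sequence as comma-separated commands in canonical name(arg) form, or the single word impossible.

key: cell and facing (now N) both changed — the 2 commands mix motion and turning
start: (-2, -2) facing W
t=1 arc(right, 3) ⇒ (-5, 1) facing N
t=2 straight(3) ⇒ (-5, 4) facing N
no rival 2-sequence matches.

arc(right, 3), straight(3)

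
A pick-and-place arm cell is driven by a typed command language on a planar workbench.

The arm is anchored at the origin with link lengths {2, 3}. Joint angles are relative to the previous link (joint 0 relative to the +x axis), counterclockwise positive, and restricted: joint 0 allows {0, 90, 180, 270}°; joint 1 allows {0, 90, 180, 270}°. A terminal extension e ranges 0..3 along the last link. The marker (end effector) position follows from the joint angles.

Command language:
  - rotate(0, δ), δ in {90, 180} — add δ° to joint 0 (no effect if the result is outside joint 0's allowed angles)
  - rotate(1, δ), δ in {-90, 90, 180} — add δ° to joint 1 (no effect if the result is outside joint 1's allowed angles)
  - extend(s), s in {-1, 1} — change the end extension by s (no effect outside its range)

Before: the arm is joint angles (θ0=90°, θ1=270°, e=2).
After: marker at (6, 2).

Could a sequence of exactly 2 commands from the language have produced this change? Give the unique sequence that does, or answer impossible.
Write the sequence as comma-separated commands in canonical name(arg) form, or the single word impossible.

extend(1), extend(1)

from: joint angles (θ0=90°, θ1=270°, e=2)
[1] after extend(1): joint angles (θ0=90°, θ1=270°, e=3)
[2] after extend(1): joint angles (θ0=90°, θ1=270°, e=3)
all 49 alternatives checked — unique.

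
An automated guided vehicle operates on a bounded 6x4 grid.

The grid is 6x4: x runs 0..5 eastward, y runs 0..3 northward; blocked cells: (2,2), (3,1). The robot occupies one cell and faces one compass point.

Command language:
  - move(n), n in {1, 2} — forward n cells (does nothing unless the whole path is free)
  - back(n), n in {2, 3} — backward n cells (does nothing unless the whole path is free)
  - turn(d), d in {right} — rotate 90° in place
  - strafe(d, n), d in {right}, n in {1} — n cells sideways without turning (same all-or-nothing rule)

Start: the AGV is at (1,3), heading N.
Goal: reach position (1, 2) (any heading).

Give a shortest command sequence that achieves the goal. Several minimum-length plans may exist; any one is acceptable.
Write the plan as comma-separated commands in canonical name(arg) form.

back(2), move(1)

t0: at (1,3), heading N
[1] after back(2): at (1,1), heading N
[2] after move(1): at (1,2), heading N
shorter routes all fall short; 2 is best.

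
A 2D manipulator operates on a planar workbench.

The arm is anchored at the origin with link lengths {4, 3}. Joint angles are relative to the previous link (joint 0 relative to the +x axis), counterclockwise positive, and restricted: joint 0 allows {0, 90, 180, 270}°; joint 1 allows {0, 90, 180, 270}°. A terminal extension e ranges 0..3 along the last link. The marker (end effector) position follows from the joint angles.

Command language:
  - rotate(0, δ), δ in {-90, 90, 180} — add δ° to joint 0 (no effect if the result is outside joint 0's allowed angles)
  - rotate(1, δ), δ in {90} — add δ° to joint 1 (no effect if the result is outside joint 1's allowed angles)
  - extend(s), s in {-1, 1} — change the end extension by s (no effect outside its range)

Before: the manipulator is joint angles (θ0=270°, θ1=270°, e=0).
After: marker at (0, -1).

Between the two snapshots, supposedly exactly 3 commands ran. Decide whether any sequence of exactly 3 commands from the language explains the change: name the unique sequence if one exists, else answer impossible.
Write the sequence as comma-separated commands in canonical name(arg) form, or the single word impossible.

rotate(1, 90), rotate(1, 90), rotate(1, 90)

t0: joint angles (θ0=270°, θ1=270°, e=0)
1. rotate(1, 90) → joint angles (θ0=270°, θ1=0°, e=0)
2. rotate(1, 90) → joint angles (θ0=270°, θ1=90°, e=0)
3. rotate(1, 90) → joint angles (θ0=270°, θ1=180°, e=0)
no other 3-command option fits: unique.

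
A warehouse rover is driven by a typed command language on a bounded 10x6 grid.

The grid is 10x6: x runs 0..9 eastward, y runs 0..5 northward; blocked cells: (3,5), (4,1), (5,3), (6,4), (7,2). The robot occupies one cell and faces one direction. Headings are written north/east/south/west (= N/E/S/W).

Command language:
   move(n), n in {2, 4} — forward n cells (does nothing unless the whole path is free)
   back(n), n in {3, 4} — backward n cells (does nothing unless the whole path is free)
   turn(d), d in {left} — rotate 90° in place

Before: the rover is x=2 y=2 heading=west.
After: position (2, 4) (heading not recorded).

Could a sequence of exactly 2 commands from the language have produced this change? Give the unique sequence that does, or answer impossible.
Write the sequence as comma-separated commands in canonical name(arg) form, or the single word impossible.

impossible

every 2-command combo misses the target.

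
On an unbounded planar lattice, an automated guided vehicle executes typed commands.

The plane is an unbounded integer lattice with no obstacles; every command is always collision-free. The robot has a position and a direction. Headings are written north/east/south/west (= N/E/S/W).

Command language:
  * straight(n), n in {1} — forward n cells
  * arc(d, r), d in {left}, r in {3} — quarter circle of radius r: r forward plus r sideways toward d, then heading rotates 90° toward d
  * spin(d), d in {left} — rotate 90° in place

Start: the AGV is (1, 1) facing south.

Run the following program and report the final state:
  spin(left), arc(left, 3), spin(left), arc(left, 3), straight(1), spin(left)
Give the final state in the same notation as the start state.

(1, 0) facing east

from: (1, 1) facing south
t=1 spin(left) ⇒ (1, 1) facing east
t=2 arc(left, 3) ⇒ (4, 4) facing north
t=3 spin(left) ⇒ (4, 4) facing west
t=4 arc(left, 3) ⇒ (1, 1) facing south
t=5 straight(1) ⇒ (1, 0) facing south
t=6 spin(left) ⇒ (1, 0) facing east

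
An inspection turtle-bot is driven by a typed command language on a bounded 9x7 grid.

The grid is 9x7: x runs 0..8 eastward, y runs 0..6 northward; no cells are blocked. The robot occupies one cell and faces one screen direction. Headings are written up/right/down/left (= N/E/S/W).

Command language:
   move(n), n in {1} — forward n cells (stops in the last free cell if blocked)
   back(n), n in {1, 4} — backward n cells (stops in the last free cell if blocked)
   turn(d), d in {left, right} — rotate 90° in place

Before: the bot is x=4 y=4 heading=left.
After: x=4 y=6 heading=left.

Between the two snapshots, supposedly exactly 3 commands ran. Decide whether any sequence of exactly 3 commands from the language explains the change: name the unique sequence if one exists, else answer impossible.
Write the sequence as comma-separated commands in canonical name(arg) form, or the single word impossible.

turn(left), back(4), turn(right)

key: back(4) runs into the grid edge before its full distance
start: x=4 y=4 heading=left
[1] after turn(left): x=4 y=4 heading=down
[2] after back(4): x=4 y=6 heading=down
[3] after turn(right): x=4 y=6 heading=left
uniquely the one of 125 3-step routes that fits.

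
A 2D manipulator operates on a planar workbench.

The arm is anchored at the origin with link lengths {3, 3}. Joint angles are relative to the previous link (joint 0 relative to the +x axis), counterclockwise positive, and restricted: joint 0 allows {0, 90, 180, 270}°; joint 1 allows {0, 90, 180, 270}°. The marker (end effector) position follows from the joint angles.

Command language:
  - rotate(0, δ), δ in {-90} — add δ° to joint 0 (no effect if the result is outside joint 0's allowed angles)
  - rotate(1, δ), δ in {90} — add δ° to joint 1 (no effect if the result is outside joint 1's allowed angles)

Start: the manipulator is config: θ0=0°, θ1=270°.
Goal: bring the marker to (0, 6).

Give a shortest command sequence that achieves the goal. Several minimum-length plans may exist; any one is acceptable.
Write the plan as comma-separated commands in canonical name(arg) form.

initial: config: θ0=0°, θ1=270°
1. rotate(0, -90) → config: θ0=270°, θ1=270°
2. rotate(0, -90) → config: θ0=180°, θ1=270°
3. rotate(0, -90) → config: θ0=90°, θ1=270°
4. rotate(1, 90) → config: θ0=90°, θ1=0°
nothing shorter than 4 reaches the goal.

rotate(0, -90), rotate(0, -90), rotate(0, -90), rotate(1, 90)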